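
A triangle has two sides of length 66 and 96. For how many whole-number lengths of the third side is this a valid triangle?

131

The triangle inequality gives |66 − 96| < c < 66 + 96, i.e. 30 < c < 162.
So c can be any integer from 31 to 161: 131 values.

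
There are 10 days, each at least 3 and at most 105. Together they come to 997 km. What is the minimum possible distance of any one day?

Minimizing one value means maximizing the remaining 9.
The other 9 contribute at most 9 × 105 = 945, leaving at least 997 − 945 = 52.
Since 52 ≥ 3, this is achievable: one at 52 and 9 at 105.

52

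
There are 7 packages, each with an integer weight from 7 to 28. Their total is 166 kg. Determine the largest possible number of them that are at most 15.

2

Each value at 15 or below falls at least 28 − 15 = 13 short of the ceiling 28.
The ceiling total is 7 × 28 = 196, and we need 166, so at most ⌊(196 − 166)/13⌋ = 2 can be that low.
k = 2 is achieved by 2 values at 15 and 5 at 28, total 170; lower one of the 28's by 4 (still > 15) to reach 166.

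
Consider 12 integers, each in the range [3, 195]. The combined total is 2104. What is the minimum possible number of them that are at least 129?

9

Each value short of 129 is at most 128, costing at least 195 − 128 = 67 against the maximum total of 2340.
We can afford to lose at most 2340 − 2104 = 236, so at most ⌊236/67⌋ = 3 fall short, and at least 9 are ≥ 129.
Exactly 9 works: 9 values at 195 and 3 at 128 total 2139; lower one of the high values by 35 (still ≥ 129) to hit 2104.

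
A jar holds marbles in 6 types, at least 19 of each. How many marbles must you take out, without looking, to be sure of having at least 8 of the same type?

43

You could draw 7 of every type without reaching 8 of any — 42 in all.
One more forces 8 of some type, so 42 + 1 = 43.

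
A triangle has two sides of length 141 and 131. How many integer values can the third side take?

The triangle inequality gives |141 − 131| < c < 141 + 131, i.e. 10 < c < 272.
So c can be any integer from 11 to 271: 261 values.

261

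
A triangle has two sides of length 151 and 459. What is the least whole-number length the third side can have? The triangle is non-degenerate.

The third side must exceed |151 − 459| = 308.
The smallest integer above 308 is 309.

309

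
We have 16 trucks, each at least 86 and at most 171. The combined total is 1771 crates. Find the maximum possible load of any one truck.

171

To make one truck as large as possible, make the other 15 as small as possible.
The other 15 contribute at least 15 × 86 = 1290, leaving at most 1771 − 1290 = 481.
But each truck is capped at 171, so the maximum is 171.
Achievable: one at 171 and the other 15 totalling 1600, which fits since 15 × 86 ≤ 1600 ≤ 15 × 171.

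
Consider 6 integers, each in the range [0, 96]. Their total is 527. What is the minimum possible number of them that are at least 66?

5

Suppose at most 6 − j of them reach 66; then j values are ≤ 65 and the rest ≤ 96.
The total is then ≤ 65·j + 96·(6 − j) = 576 − 31j. For this to be ≥ 527 we need j ≤ 1, so at least 6 − 1 = 5 must reach 66.
Exactly 5 works: 5 values at 96 and 1 at 65 total 545; lower one of the high values by 18 (still ≥ 66) to hit 527.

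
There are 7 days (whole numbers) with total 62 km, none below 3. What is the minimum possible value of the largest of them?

9

The 7 values sum to 62, so their maximum is at least ⌈62/7⌉ = 9.
Taking 1 copy of 8 and 6 copies of 9 gives exactly 62, so 9 is attained.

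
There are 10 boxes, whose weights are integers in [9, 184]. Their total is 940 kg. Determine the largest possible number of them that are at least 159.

With k values at 159 or above and the rest at least 9, the sum is at least 90 + 150k.
Since the sum is 940, we need 150k ≤ 850, i.e. k ≤ 5.
k = 5 is achieved by 5 values at 159 and 5 at 9, total 840; add 100 to one value (staying below 159) to reach 940.

5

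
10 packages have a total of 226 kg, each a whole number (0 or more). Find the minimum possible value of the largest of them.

23

The 10 values sum to 226, so their maximum is at least ⌈226/10⌉ = 23.
Achievable: 6 of them at 23 and 4 at 22 total 226.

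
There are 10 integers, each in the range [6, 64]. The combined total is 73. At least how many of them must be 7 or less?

4

Let j be the number exceeding 7. Then the total is ≥ 8·j + 6·(10 − j) = 60 + 2j.
So 2j ≤ 13 and j ≤ 6; hence at least 10 − 6 = 4 are ≤ 7.
Exactly 4 works: 4 values at 6 and 6 at 8 total 72; raise one of the low values by 1 (still ≤ 7) to hit 73.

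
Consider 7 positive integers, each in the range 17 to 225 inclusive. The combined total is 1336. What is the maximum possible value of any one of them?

225

To make one integer as large as possible, make the other 6 as small as possible.
The other 6 contribute at least 6 × 17 = 102, leaving at most 1336 − 102 = 1234.
But each integer is capped at 225, so the maximum is 225.
Achievable: one at 225 and the other 6 totalling 1111, which fits since 6 × 17 ≤ 1111 ≤ 6 × 225.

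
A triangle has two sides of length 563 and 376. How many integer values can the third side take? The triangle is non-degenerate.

The triangle inequality gives |563 − 376| < c < 563 + 376, i.e. 187 < c < 939.
So c can be any integer from 188 to 938: 751 values.

751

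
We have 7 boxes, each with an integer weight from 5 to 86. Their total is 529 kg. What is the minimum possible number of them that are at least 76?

1

If only k of them are at least 76, the other 7 − k are at most 75, so the total is at most k·86 + (7 − k)·75.
This must reach 529, so k·86 + (7 − k)·75 ≥ 529, giving k ≥ 1.
Exactly 1 works: 1 value at 86 and 6 at 75 total 536; lower one of the high values by 7 (still ≥ 76) to hit 529.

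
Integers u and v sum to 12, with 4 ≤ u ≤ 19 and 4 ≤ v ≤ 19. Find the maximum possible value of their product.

36

With u + v fixed, uv peaks when the two are closest together.
Taking u = 6 and v = 6 (both in [4, 19]) gives uv = 36.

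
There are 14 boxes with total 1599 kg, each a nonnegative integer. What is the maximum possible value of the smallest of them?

114

The 14 values sum to 1599, so their minimum is at most ⌊1599/14⌋ = 114.
Taking 11 copies of 114 and 3 copies of 115 gives exactly 1599, so 114 is attained.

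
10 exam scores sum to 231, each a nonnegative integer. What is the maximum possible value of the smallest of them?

23

The 10 values sum to 231, so their minimum is at most ⌊231/10⌋ = 23.
Achievable: 9 of them at 23 and 1 at 24 total 231.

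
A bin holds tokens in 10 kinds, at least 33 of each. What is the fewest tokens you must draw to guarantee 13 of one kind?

In the worst case you draw 12 of each of the 10 kinds: 10 × 12 = 120.
One more forces 13 of some kind, so 120 + 1 = 121.

121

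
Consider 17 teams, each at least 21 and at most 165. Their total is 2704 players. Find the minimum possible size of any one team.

To make one team as small as possible, make the other 16 as large as possible.
The other 16 contribute at most 16 × 165 = 2640, leaving at least 2704 − 2640 = 64.
Since 64 ≥ 21, this is achievable: one at 64 and 16 at 165.

64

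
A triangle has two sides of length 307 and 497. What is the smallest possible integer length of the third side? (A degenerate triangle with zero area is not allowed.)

The third side must exceed |307 − 497| = 190.
The smallest integer above 190 is 191.

191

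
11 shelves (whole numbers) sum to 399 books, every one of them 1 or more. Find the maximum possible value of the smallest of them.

36

The average is 399/11 < 37, so some value is ≤ 36.
Equality holds with 8 values of 36 and 3 values of 37.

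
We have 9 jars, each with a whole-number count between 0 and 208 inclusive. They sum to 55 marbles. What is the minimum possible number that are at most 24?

Each value above 24 is at least 25, contributing at least 25 − 0 = 25 above the floor 0.
The sum exceeds the floor total 0 by 55, so at most ⌊55/25⌋ = 2 exceed 24, and at least 7 are ≤ 24.
Exactly 7 works: 7 values at 0 and 2 at 25 total 50; raise one of the low values by 5 (still ≤ 24) to hit 55.

7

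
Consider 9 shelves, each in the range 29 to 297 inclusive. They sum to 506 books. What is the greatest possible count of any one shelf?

To make one shelf as large as possible, make the other 8 as small as possible.
The other 8 contribute at least 8 × 29 = 232, leaving at most 506 − 232 = 274.
Since 274 ≤ 297, this is achievable: one at 274 and 8 at 29.

274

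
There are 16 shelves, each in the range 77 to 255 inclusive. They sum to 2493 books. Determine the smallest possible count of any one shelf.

77

Minimizing one value means maximizing the remaining 15.
The other 15 can take up 15 × 255 = 3825 ≥ 2493 − 77, so one shelf can sit at its floor of 77.
Achievable: one at 77 and the other 15 totalling 2416, which fits since 15 × 77 ≤ 2416 ≤ 15 × 255.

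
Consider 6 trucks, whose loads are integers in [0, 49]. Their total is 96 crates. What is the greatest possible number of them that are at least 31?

Suppose k of them are at least 31. Those contribute at least 31 each and the other 6 − k at least 0 each.
So the total is at least 31k + 0(6 − k) = 0 + 31k. This must be ≤ 96, giving k ≤ 3.
k = 3 is achieved by 3 values at 31 and 3 at 0, total 93; add 3 to one value (staying below 31) to reach 96.

3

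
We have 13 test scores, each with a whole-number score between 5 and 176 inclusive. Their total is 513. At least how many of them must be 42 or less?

Each value above 42 is at least 43, contributing at least 43 − 5 = 38 above the floor 5.
The sum exceeds the floor total 65 by 448, so at most ⌊448/38⌋ = 11 exceed 42, and at least 2 are ≤ 42.
Exactly 2 works: 2 values at 5 and 11 at 43 total 483; raise one of the low values by 30 (still ≤ 42) to hit 513.

2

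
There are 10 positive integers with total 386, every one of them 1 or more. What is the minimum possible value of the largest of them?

39

Some value must be at least ⌈386/10⌉ = 39, since 10 × 38 = 380 < 386.
Taking 4 copies of 38 and 6 copies of 39 gives exactly 386, so 39 is attained.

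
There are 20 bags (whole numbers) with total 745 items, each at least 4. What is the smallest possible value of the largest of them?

38

The 20 values sum to 745, so their maximum is at least ⌈745/20⌉ = 38.
Taking 15 copies of 37 and 5 copies of 38 gives exactly 745, so 38 is attained.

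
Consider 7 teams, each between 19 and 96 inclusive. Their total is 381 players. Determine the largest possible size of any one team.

To make one team as large as possible, make the other 6 as small as possible.
The other 6 contribute at least 6 × 19 = 114, leaving at most 381 − 114 = 267.
But each team is capped at 96, so the maximum is 96.
Achievable: one at 96 and the other 6 totalling 285, which fits since 6 × 19 ≤ 285 ≤ 6 × 96.

96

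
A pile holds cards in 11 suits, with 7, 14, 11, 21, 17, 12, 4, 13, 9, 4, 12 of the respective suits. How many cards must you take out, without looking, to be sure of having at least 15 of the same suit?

115

In the worst case you take as many as possible of each suit without reaching 15: 7 + 14 + 11 + 14 + 14 + 12 + 4 + 13 + 9 + 4 + 12 = 114.
The next one must give 15 of some suit, so 114 + 1 = 115.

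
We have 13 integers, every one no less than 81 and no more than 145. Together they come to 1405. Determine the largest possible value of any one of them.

145

Maximizing one value means minimizing the remaining 12.
The other 12 contribute at least 12 × 81 = 972, leaving at most 1405 − 972 = 433.
But each integer is capped at 145, so the maximum is 145.
Achievable: one at 145 and the other 12 totalling 1260, which fits since 12 × 81 ≤ 1260 ≤ 12 × 145.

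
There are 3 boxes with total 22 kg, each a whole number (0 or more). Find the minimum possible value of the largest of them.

8

The average is 22/3 > 7, so not all 3 can be 7 or less; the largest is ≥ 8.
Achievable: 1 of them at 8 and 2 at 7 total 22.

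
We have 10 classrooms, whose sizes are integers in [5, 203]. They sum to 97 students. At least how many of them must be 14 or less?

Let j be the number exceeding 14. Then the total is ≥ 15·j + 5·(10 − j) = 50 + 10j.
So 10j ≤ 47 and j ≤ 4; hence at least 10 − 4 = 6 are ≤ 14.
Exactly 6 works: 6 values at 5 and 4 at 15 total 90; raise one of the low values by 7 (still ≤ 14) to hit 97.

6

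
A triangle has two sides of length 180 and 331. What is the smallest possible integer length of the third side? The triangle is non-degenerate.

152

The third side must exceed |180 − 331| = 151.
The smallest integer above 151 is 152.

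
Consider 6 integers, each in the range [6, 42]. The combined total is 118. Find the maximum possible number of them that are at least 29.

With k values at 29 or above and the rest at least 6, the sum is at least 36 + 23k.
Since the sum is 118, we need 23k ≤ 82, i.e. k ≤ 3.
k = 3 is achieved by 3 values at 29 and 3 at 6, total 105; add 13 to one value (staying below 29) to reach 118.

3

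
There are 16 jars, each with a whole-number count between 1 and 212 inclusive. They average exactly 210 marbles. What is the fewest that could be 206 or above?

The total is 16 × 210 = 3360.
If only k of them are at least 206, the other 16 − k are at most 205, so the total is at most k·212 + (16 − k)·205.
This must reach 3360, so k·212 + (16 − k)·205 ≥ 3360, giving k ≥ 12.
Exactly 12 works: 12 values at 212 and 4 at 205 total 3364; lower one of the high values by 4 (still ≥ 206) to hit 3360.

12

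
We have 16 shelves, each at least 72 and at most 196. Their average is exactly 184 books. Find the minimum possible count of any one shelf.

72

Minimizing one value means maximizing the remaining 15.
The total is 16 × 184 = 2944.
The other 15 can take up 15 × 196 = 2940 ≥ 2944 − 72, so one shelf can sit at its floor of 72.
Achievable: one at 72 and the other 15 totalling 2872, which fits since 15 × 72 ≤ 2872 ≤ 15 × 196.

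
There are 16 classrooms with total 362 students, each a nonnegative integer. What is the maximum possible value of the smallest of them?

The average is 362/16 < 23, so some value is ≤ 22.
Taking 6 copies of 22 and 10 copies of 23 gives exactly 362, so 22 is attained.

22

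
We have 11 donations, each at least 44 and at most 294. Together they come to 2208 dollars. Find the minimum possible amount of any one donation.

44

To make one donation as small as possible, make the other 10 as large as possible.
The other 10 can take up 10 × 294 = 2940 ≥ 2208 − 44, so one donation can sit at its floor of 44.
Achievable: one at 44 and the other 10 totalling 2164, which fits since 10 × 44 ≤ 2164 ≤ 10 × 294.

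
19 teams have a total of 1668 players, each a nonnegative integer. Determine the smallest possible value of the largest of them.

88

If every one of the 19 were at most 87, the total would be at most 19 × 87 = 1653 < 1668.
Equality holds with 15 values of 88 and 4 values of 87.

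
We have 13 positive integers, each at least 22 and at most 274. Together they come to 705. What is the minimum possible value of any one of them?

22

Minimizing one value means maximizing the remaining 12.
The other 12 can take up 12 × 274 = 3288 ≥ 705 − 22, so one integer can sit at its floor of 22.
Achievable: one at 22 and the other 12 totalling 683, which fits since 12 × 22 ≤ 683 ≤ 12 × 274.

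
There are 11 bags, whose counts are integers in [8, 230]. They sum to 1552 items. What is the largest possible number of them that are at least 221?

Suppose k of them are at least 221. Those contribute at least 221 each and the other 11 − k at least 8 each.
So the total is at least 221k + 8(11 − k) = 88 + 213k. This must be ≤ 1552, giving k ≤ 6.
k = 6 is achieved by 6 values at 221 and 5 at 8, total 1366; add 186 to one value (staying below 221) to reach 1552.

6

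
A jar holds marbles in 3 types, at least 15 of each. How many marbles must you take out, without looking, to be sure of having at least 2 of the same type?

You could draw 1 of every type without reaching 2 of any — 3 in all.
One more forces 2 of some type, so 3 + 1 = 4.

4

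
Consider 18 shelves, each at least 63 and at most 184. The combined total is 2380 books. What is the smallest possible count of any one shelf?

To make one shelf as small as possible, make the other 17 as large as possible.
The other 17 can take up 17 × 184 = 3128 ≥ 2380 − 63, so one shelf can sit at its floor of 63.
Achievable: one at 63 and the other 17 totalling 2317, which fits since 17 × 63 ≤ 2317 ≤ 17 × 184.

63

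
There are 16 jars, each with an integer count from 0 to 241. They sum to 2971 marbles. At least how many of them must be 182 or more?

If only k of them are at least 182, the other 16 − k are at most 181, so the total is at most k·241 + (16 − k)·181.
This must reach 2971, so k·241 + (16 − k)·181 ≥ 2971, giving k ≥ 2.
Exactly 2 works: 2 values at 241 and 14 at 181 total 3016; lower one of the high values by 45 (still ≥ 182) to hit 2971.

2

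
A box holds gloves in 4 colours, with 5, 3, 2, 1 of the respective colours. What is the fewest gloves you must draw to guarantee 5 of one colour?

In the worst case you take as many as possible of each colour without reaching 5: 4 + 3 + 2 + 1 = 10.
The next one must give 5 of some colour, so 10 + 1 = 11.

11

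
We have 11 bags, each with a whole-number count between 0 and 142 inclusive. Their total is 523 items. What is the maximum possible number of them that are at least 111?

4

Suppose k of them are at least 111. Those contribute at least 111 each and the other 11 − k at least 0 each.
So the total is at least 111k + 0(11 − k) = 0 + 111k. This must be ≤ 523, giving k ≤ 4.
k = 4 is achieved by 4 values at 111 and 7 at 0, total 444; add 79 to one value (staying below 111) to reach 523.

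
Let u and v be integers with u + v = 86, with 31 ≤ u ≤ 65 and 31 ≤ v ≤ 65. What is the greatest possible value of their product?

For a fixed sum, the product uv is largest when u and v are as close as possible.
Taking u = 43 and v = 43 (both in [31, 65]) gives uv = 1849.

1849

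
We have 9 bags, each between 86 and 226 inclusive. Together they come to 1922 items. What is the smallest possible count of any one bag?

To make one bag as small as possible, make the other 8 as large as possible.
The other 8 contribute at most 8 × 226 = 1808, leaving at least 1922 − 1808 = 114.
Since 114 ≥ 86, this is achievable: one at 114 and 8 at 226.

114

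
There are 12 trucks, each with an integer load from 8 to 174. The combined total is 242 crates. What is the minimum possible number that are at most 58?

10

Let j be the number exceeding 58. Then the total is ≥ 59·j + 8·(12 − j) = 96 + 51j.
So 51j ≤ 146 and j ≤ 2; hence at least 12 − 2 = 10 are ≤ 58.
Exactly 10 works: 10 values at 8 and 2 at 59 total 198; raise one of the low values by 44 (still ≤ 58) to hit 242.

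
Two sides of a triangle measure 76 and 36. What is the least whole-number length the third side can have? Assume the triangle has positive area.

41

The third side must exceed |76 − 36| = 40.
The smallest integer above 40 is 41.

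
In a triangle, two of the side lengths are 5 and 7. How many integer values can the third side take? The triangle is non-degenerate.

The triangle inequality gives |5 − 7| < c < 5 + 7, i.e. 2 < c < 12.
So c can be any integer from 3 to 11: 9 values.

9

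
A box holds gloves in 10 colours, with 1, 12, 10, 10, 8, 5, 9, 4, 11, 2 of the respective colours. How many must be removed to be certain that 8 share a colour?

In the worst case you take as many as possible of each colour without reaching 8: 1 + 7 + 7 + 7 + 7 + 5 + 7 + 4 + 7 + 2 = 54.
The next one must give 8 of some colour, so 54 + 1 = 55.

55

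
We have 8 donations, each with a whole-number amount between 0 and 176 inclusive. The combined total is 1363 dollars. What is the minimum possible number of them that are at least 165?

5

Each value short of 165 is at most 164, costing at least 176 − 164 = 12 against the maximum total of 1408.
We can afford to lose at most 1408 − 1363 = 45, so at most ⌊45/12⌋ = 3 fall short, and at least 5 are ≥ 165.
Exactly 5 works: 5 values at 176 and 3 at 164 total 1372; lower one of the high values by 9 (still ≥ 165) to hit 1363.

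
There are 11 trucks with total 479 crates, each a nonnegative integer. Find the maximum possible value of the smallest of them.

The 11 values sum to 479, so their minimum is at most ⌊479/11⌋ = 43.
Taking 5 copies of 43 and 6 copies of 44 gives exactly 479, so 43 is attained.

43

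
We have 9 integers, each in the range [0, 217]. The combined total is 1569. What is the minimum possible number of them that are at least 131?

5

Suppose at most 9 − j of them reach 131; then j values are ≤ 130 and the rest ≤ 217.
The total is then ≤ 130·j + 217·(9 − j) = 1953 − 87j. For this to be ≥ 1569 we need j ≤ 4, so at least 9 − 4 = 5 must reach 131.
Exactly 5 works: 5 values at 217 and 4 at 130 total 1605; lower one of the high values by 36 (still ≥ 131) to hit 1569.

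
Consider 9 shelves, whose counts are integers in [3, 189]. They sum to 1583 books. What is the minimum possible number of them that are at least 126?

8

Suppose at most 9 − j of them reach 126; then j values are ≤ 125 and the rest ≤ 189.
The total is then ≤ 125·j + 189·(9 − j) = 1701 − 64j. For this to be ≥ 1583 we need j ≤ 1, so at least 9 − 1 = 8 must reach 126.
Exactly 8 works: 8 values at 189 and 1 at 125 total 1637; lower one of the high values by 54 (still ≥ 126) to hit 1583.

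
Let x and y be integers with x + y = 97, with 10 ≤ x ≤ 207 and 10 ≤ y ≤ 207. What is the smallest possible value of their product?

870

For a fixed sum, xy is smallest when x and y are as far apart as possible.
The extreme feasible split is x = 10, y = 87, giving xy = 870.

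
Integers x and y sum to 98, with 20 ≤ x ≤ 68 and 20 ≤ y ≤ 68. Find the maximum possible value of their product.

xy = x(98 − x) is maximized when x is as near 98/2 as the bounds allow.
Taking x = 49 and y = 49 (both in [20, 68]) gives xy = 2401.

2401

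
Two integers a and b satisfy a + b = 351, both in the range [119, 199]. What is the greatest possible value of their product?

30800

ab = a(351 − a) is maximized when a is as near 351/2 as the bounds allow.
Taking a = 175 and b = 176 (both in [119, 199]) gives ab = 30800.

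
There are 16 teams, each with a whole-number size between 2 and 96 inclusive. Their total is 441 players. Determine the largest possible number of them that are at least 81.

If k of the values are ≥ 81, the total is ≥ 81k + 2(16 − k).
Setting 81k + 2(16 − k) ≤ 441 gives 79k ≤ 409, so k ≤ 5.
k = 5 is achieved by 5 values at 81 and 11 at 2, total 427; add 14 to one value (staying below 81) to reach 441.

5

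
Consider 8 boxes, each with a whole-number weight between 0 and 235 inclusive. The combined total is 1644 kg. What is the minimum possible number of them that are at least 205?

If only k of them are at least 205, the other 8 − k are at most 204, so the total is at most k·235 + (8 − k)·204.
This must reach 1644, so k·235 + (8 − k)·204 ≥ 1644, giving k ≥ 1.
Exactly 1 works: 1 value at 235 and 7 at 204 total 1663; lower one of the high values by 19 (still ≥ 205) to hit 1644.

1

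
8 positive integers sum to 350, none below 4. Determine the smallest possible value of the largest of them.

44

Some value must be at least ⌈350/8⌉ = 44, since 8 × 43 = 344 < 350.
Taking 2 copies of 43 and 6 copies of 44 gives exactly 350, so 44 is attained.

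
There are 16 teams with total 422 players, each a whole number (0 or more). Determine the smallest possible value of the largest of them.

The 16 values sum to 422, so their maximum is at least ⌈422/16⌉ = 27.
Taking 10 copies of 26 and 6 copies of 27 gives exactly 422, so 27 is attained.

27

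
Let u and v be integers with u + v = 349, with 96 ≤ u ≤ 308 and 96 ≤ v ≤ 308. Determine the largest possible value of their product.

30450

With u + v fixed, uv peaks when the two are closest together.
Taking u = 174 and v = 175 (both in [96, 308]) gives uv = 30450.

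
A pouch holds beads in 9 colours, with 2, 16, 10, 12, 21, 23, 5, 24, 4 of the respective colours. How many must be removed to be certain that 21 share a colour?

In the worst case you take as many as possible of each colour without reaching 21: 2 + 16 + 10 + 12 + 20 + 20 + 5 + 20 + 4 = 109.
The next one must give 21 of some colour, so 109 + 1 = 110.

110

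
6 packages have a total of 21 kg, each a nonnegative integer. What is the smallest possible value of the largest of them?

4

The 6 values sum to 21, so their maximum is at least ⌈21/6⌉ = 4.
Taking 3 copies of 3 and 3 copies of 4 gives exactly 21, so 4 is attained.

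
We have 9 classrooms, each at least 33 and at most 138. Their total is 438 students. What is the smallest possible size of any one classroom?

33

Minimizing one value means maximizing the remaining 8.
The other 8 can take up 8 × 138 = 1104 ≥ 438 − 33, so one classroom can sit at its floor of 33.
Achievable: one at 33 and the other 8 totalling 405, which fits since 8 × 33 ≤ 405 ≤ 8 × 138.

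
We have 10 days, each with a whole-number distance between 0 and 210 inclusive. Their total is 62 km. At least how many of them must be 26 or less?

8

Each value above 26 is at least 27, contributing at least 27 − 0 = 27 above the floor 0.
The sum exceeds the floor total 0 by 62, so at most ⌊62/27⌋ = 2 exceed 26, and at least 8 are ≤ 26.
Exactly 8 works: 8 values at 0 and 2 at 27 total 54; raise one of the low values by 8 (still ≤ 26) to hit 62.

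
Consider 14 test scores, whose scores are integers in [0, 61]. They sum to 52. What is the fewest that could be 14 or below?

Each value above 14 is at least 15, contributing at least 15 − 0 = 15 above the floor 0.
The sum exceeds the floor total 0 by 52, so at most ⌊52/15⌋ = 3 exceed 14, and at least 11 are ≤ 14.
Exactly 11 works: 11 values at 0 and 3 at 15 total 45; raise one of the low values by 7 (still ≤ 14) to hit 52.

11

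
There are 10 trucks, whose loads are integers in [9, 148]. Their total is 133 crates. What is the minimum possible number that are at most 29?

Each value above 29 is at least 30, contributing at least 30 − 9 = 21 above the floor 9.
The sum exceeds the floor total 90 by 43, so at most ⌊43/21⌋ = 2 exceed 29, and at least 8 are ≤ 29.
Exactly 8 works: 8 values at 9 and 2 at 30 total 132; raise one of the low values by 1 (still ≤ 29) to hit 133.

8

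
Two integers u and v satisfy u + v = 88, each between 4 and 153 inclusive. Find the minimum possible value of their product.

For a fixed sum, uv is smallest when u and v are as far apart as possible.
At the endpoint u = 4, v = 88 − 4 = 84, so uv = 4 × 84 = 336.

336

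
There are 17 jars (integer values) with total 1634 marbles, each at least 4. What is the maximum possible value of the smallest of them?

If every one of the 17 were at least 97, the total would be at least 17 × 97 = 1649 > 1634.
Achievable: 15 of them at 96 and 2 at 97 total 1634.

96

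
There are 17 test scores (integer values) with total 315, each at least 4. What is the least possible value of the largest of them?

19

Some value must be at least ⌈315/17⌉ = 19, since 17 × 18 = 306 < 315.
Taking 8 copies of 18 and 9 copies of 19 gives exactly 315, so 19 is attained.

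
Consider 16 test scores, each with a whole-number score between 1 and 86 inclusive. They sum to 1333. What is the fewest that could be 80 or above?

Suppose at most 16 − j of them reach 80; then j values are ≤ 79 and the rest ≤ 86.
The total is then ≤ 79·j + 86·(16 − j) = 1376 − 7j. For this to be ≥ 1333 we need j ≤ 6, so at least 16 − 6 = 10 must reach 80.
Exactly 10 works: 10 values at 86 and 6 at 79 total 1334; lower one of the high values by 1 (still ≥ 80) to hit 1333.

10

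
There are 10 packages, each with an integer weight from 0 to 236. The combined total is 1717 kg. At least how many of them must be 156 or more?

3

Suppose at most 10 − j of them reach 156; then j values are ≤ 155 and the rest ≤ 236.
The total is then ≤ 155·j + 236·(10 − j) = 2360 − 81j. For this to be ≥ 1717 we need j ≤ 7, so at least 10 − 7 = 3 must reach 156.
Exactly 3 works: 3 values at 236 and 7 at 155 total 1793; lower one of the high values by 76 (still ≥ 156) to hit 1717.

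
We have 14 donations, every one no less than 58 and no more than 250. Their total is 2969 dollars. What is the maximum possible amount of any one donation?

250

To make one donation as large as possible, make the other 13 as small as possible.
The other 13 contribute at least 13 × 58 = 754, leaving at most 2969 − 754 = 2215.
But each donation is capped at 250, so the maximum is 250.
Achievable: one at 250 and the other 13 totalling 2719, which fits since 13 × 58 ≤ 2719 ≤ 13 × 250.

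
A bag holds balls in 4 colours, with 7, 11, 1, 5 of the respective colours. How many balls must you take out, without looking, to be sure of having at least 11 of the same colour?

24

In the worst case you take as many as possible of each colour without reaching 11: 7 + 10 + 1 + 5 = 23.
The next one must give 11 of some colour, so 23 + 1 = 24.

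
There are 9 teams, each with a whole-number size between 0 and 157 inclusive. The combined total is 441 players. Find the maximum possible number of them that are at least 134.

3

With k values at 134 or above and the rest at least 0, the sum is at least 0 + 134k.
Since the sum is 441, we need 134k ≤ 441, i.e. k ≤ 3.
k = 3 is achieved by 3 values at 134 and 6 at 0, total 402; add 39 to one value (staying below 134) to reach 441.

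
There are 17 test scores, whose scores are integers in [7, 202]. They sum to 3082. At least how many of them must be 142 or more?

Suppose at most 17 − j of them reach 142; then j values are ≤ 141 and the rest ≤ 202.
The total is then ≤ 141·j + 202·(17 − j) = 3434 − 61j. For this to be ≥ 3082 we need j ≤ 5, so at least 17 − 5 = 12 must reach 142.
Exactly 12 works: 12 values at 202 and 5 at 141 total 3129; lower one of the high values by 47 (still ≥ 142) to hit 3082.

12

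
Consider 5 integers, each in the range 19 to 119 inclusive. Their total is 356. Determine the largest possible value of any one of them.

119

To make one integer as large as possible, make the other 4 as small as possible.
The other 4 contribute at least 4 × 19 = 76, leaving at most 356 − 76 = 280.
But each integer is capped at 119, so the maximum is 119.
Achievable: one at 119 and the other 4 totalling 237, which fits since 4 × 19 ≤ 237 ≤ 4 × 119.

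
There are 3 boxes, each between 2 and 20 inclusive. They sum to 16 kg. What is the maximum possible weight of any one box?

12

Maximizing one value means minimizing the remaining 2.
The other 2 contribute at least 2 × 2 = 4, leaving at most 16 − 4 = 12.
Since 12 ≤ 20, this is achievable: one at 12 and 2 at 2.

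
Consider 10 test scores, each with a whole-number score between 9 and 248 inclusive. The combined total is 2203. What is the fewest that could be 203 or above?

4

If only k of them are at least 203, the other 10 − k are at most 202, so the total is at most k·248 + (10 − k)·202.
This must reach 2203, so k·248 + (10 − k)·202 ≥ 2203, giving k ≥ 4.
Exactly 4 works: 4 values at 248 and 6 at 202 total 2204; lower one of the high values by 1 (still ≥ 203) to hit 2203.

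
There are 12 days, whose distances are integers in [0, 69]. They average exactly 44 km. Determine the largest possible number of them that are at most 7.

4

The total is 12 × 44 = 528.
Suppose k of them are at most 7. Those contribute at most 7 each and the rest at most 69 each.
So the total is at most 7k + 69(12 − k) = 828 − 62k. This must still be ≥ 528, so k ≤ 4.
k = 4 is achieved by 4 values at 7 and 8 at 69, total 580; lower one of the 69's by 52 (still > 7) to reach 528.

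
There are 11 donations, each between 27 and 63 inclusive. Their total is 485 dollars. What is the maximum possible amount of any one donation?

Maximizing one value means minimizing the remaining 10.
The other 10 contribute at least 10 × 27 = 270, leaving at most 485 − 270 = 215.
But each donation is capped at 63, so the maximum is 63.
Achievable: one at 63 and the other 10 totalling 422, which fits since 10 × 27 ≤ 422 ≤ 10 × 63.

63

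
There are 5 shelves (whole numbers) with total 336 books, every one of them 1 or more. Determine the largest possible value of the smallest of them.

If every one of the 5 were at least 68, the total would be at least 5 × 68 = 340 > 336.
Achievable: 4 of them at 67 and 1 at 68 total 336.

67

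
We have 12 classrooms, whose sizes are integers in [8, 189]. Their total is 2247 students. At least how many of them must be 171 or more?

If only k of them are at least 171, the other 12 − k are at most 170, so the total is at most k·189 + (12 − k)·170.
This must reach 2247, so k·189 + (12 − k)·170 ≥ 2247, giving k ≥ 11.
Exactly 11 works: 11 values at 189 and 1 at 170 total 2249; lower one of the high values by 2 (still ≥ 171) to hit 2247.

11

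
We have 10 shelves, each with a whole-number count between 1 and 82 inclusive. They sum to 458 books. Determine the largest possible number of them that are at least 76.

5

Suppose k of them are at least 76. Those contribute at least 76 each and the other 10 − k at least 1 each.
So the total is at least 76k + 1(10 − k) = 10 + 75k. This must be ≤ 458, giving k ≤ 5.
k = 5 is achieved by 5 values at 76 and 5 at 1, total 385; add 73 to one value (staying below 76) to reach 458.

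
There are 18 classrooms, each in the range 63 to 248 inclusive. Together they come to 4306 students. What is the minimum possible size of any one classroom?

Minimizing one value means maximizing the remaining 17.
The other 17 contribute at most 17 × 248 = 4216, leaving at least 4306 − 4216 = 90.
Since 90 ≥ 63, this is achievable: one at 90 and 17 at 248.

90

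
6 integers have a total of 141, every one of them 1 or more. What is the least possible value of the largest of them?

24

Some value must be at least ⌈141/6⌉ = 24, since 6 × 23 = 138 < 141.
Achievable: 3 of them at 24 and 3 at 23 total 141.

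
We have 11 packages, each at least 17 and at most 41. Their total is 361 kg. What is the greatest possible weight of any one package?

Maximizing one value means minimizing the remaining 10.
The other 10 contribute at least 10 × 17 = 170, leaving at most 361 − 170 = 191.
But each package is capped at 41, so the maximum is 41.
Achievable: one at 41 and the other 10 totalling 320, which fits since 10 × 17 ≤ 320 ≤ 10 × 41.

41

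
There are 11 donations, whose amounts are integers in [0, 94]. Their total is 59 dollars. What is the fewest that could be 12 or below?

Let j be the number exceeding 12. Then the total is ≥ 13·j + 0·(11 − j) = 0 + 13j.
So 13j ≤ 59 and j ≤ 4; hence at least 11 − 4 = 7 are ≤ 12.
Exactly 7 works: 7 values at 0 and 4 at 13 total 52; raise one of the low values by 7 (still ≤ 12) to hit 59.

7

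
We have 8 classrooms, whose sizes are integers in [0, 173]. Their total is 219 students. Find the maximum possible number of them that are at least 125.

Suppose k of them are at least 125. Those contribute at least 125 each and the other 8 − k at least 0 each.
So the total is at least 125k + 0(8 − k) = 0 + 125k. This must be ≤ 219, giving k ≤ 1.
k = 1 is achieved by 1 value at 125 and 7 at 0, total 125; add 94 to one value (staying below 125) to reach 219.

1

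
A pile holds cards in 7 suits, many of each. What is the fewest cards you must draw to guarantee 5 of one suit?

In the worst case you draw 4 of each of the 7 suits: 7 × 4 = 28.
One more forces 5 of some suit, so 28 + 1 = 29.

29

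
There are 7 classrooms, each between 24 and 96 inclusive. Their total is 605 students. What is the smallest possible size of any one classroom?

To make one classroom as small as possible, make the other 6 as large as possible.
The other 6 contribute at most 6 × 96 = 576, leaving at least 605 − 576 = 29.
Since 29 ≥ 24, this is achievable: one at 29 and 6 at 96.

29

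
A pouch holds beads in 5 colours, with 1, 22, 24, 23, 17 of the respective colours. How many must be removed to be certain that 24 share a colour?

In the worst case you take as many as possible of each colour without reaching 24: 1 + 22 + 23 + 23 + 17 = 86.
The next one must give 24 of some colour, so 86 + 1 = 87.

87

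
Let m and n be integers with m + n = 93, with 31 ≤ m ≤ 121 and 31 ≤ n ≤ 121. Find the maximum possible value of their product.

For a fixed sum, the product mn is largest when m and n are as close as possible.
Taking m = 46 and n = 47 (both in [31, 121]) gives mn = 2162.

2162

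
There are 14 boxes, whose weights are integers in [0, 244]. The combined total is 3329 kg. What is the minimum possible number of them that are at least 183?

13

If only k of them are at least 183, the other 14 − k are at most 182, so the total is at most k·244 + (14 − k)·182.
This must reach 3329, so k·244 + (14 − k)·182 ≥ 3329, giving k ≥ 13.
Exactly 13 works: 13 values at 244 and 1 at 182 total 3354; lower one of the high values by 25 (still ≥ 183) to hit 3329.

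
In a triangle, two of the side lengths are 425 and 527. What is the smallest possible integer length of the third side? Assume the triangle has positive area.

The third side must exceed |425 − 527| = 102.
The smallest integer above 102 is 103.

103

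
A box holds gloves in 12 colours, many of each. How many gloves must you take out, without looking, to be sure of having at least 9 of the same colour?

You could draw 8 of every colour without reaching 9 of any — 96 in all.
One more forces 9 of some colour, so 96 + 1 = 97.

97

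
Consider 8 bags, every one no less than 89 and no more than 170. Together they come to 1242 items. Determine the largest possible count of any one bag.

170

To make one bag as large as possible, make the other 7 as small as possible.
The other 7 contribute at least 7 × 89 = 623, leaving at most 1242 − 623 = 619.
But each bag is capped at 170, so the maximum is 170.
Achievable: one at 170 and the other 7 totalling 1072, which fits since 7 × 89 ≤ 1072 ≤ 7 × 170.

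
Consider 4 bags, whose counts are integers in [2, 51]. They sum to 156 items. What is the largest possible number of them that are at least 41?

3

Suppose k of them are at least 41. Those contribute at least 41 each and the other 4 − k at least 2 each.
So the total is at least 41k + 2(4 − k) = 8 + 39k. This must be ≤ 156, giving k ≤ 3.
k = 3 is achieved by 3 values at 41 and 1 at 2, total 125; add 31 to one value (staying below 41) to reach 156.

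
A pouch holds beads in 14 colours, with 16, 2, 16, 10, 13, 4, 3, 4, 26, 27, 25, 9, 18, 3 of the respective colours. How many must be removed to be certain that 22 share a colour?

In the worst case you take as many as possible of each colour without reaching 22: 16 + 2 + 16 + 10 + 13 + 4 + 3 + 4 + 21 + 21 + 21 + 9 + 18 + 3 = 161.
The next one must give 22 of some colour, so 161 + 1 = 162.

162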